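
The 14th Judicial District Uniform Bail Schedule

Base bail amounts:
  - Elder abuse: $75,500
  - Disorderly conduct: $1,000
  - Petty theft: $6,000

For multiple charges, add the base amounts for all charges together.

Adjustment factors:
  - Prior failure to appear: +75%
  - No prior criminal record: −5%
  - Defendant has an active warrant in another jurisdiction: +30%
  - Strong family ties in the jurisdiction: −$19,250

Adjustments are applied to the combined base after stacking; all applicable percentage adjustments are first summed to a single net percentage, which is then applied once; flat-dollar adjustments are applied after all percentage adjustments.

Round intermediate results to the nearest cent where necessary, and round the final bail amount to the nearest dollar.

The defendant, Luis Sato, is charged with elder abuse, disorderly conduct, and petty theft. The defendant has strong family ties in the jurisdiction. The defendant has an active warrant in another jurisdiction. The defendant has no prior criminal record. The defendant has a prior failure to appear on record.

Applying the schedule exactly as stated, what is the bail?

$145,750

Base amounts from the schedule: elder abuse $75,500; disorderly conduct $1,000; petty theft $6,000.
Stacking rule: sum of all bases. $75,500 + $1,000 + $6,000 = $82,500.
Net percentage adjustment: +75% −5% +30% = +100%. $82,500 × 2 = $165,000.
Strong family ties in the jurisdiction (−$19,250 flat): $165,000 − $19,250 = $145,750.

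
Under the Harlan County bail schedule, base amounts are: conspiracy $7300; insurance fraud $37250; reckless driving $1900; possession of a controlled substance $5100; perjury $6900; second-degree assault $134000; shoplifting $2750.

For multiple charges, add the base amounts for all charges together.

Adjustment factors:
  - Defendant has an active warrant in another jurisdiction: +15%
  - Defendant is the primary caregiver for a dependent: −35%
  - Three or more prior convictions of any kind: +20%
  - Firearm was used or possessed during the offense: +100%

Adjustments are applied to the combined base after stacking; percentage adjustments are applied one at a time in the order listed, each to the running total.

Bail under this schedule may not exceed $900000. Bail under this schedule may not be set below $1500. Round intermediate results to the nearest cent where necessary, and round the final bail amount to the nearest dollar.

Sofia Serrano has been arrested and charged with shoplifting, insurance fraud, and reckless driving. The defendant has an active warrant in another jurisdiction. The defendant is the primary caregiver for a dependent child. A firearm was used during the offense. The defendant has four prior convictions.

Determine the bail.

Base amounts from the schedule: shoplifting $2750; insurance fraud $37250; reckless driving $1900.
Stacking rule: sum of all bases. $2750 + $37250 + $1900 = $41900.
Defendant has an active warrant in another jurisdiction (+15%): $41900 × 1.15 = $48185.
Defendant is the primary caregiver for a dependent (−35%): $48185 × 0.65 = $31320.25.
Three or more prior convictions of any kind (+20%): $31320.25 × 1.2 = $37584.30.
Firearm was used or possessed during the offense (+100%): $37584.30 × 2 = $75168.60.
$75168.60 is within the $900000 maximum.
$75168.60 is at or above the $1500 minimum.
Rounded to the nearest dollar: $75169.

$75169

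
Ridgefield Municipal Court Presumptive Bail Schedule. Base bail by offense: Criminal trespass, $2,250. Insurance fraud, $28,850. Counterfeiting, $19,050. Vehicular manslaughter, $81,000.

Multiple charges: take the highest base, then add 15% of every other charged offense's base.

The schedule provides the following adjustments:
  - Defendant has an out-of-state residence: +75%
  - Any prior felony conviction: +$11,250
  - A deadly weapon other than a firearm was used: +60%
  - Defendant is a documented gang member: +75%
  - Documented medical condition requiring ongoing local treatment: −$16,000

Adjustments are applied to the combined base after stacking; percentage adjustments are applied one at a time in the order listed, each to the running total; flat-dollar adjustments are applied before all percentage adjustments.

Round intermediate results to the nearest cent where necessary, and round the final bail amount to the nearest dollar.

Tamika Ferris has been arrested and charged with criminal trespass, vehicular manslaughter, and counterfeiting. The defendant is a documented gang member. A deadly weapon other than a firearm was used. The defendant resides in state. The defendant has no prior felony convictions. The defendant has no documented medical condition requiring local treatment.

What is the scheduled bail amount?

$235,746

Base amounts from the schedule: criminal trespass $2,250; vehicular manslaughter $81,000; counterfeiting $19,050.
Stacking rule: highest base plus 15% of each additional charge. Highest is vehicular manslaughter at $81,000. Additional: $2,250 × 15% = $337.50; $19,050 × 15% = $2,857.50. Combined base = $81,000 + $3,195 = $84,195.
A deadly weapon other than a firearm was used (+60%): $84,195 × 1.6 = $134,712.
Defendant is a documented gang member (+75%): $134,712 × 1.75 = $235,746.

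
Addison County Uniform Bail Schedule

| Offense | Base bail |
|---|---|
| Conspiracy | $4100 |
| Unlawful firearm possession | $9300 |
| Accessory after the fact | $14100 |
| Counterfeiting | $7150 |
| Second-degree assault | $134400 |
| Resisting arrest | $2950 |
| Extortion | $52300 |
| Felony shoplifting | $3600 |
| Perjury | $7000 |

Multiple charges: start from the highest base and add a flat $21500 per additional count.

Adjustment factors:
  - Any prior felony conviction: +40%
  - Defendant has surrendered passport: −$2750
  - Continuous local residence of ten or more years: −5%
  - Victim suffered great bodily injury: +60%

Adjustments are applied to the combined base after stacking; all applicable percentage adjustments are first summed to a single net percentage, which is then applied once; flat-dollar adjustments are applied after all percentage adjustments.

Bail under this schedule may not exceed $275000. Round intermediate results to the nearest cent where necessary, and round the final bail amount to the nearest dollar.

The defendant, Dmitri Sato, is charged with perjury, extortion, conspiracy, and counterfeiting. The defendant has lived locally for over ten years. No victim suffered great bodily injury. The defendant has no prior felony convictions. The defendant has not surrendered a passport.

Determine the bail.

$110960

Base amounts from the schedule: perjury $7000; extortion $52300; conspiracy $4100; counterfeiting $7150.
Stacking rule: highest base plus $21500 per additional charge. Highest is extortion at $52300; 3 additional charges → +$64500. Combined base = $116800.
Continuous local residence of ten or more years (−5%): $116800 × 0.95 = $110960.
$110960 is within the $275000 maximum.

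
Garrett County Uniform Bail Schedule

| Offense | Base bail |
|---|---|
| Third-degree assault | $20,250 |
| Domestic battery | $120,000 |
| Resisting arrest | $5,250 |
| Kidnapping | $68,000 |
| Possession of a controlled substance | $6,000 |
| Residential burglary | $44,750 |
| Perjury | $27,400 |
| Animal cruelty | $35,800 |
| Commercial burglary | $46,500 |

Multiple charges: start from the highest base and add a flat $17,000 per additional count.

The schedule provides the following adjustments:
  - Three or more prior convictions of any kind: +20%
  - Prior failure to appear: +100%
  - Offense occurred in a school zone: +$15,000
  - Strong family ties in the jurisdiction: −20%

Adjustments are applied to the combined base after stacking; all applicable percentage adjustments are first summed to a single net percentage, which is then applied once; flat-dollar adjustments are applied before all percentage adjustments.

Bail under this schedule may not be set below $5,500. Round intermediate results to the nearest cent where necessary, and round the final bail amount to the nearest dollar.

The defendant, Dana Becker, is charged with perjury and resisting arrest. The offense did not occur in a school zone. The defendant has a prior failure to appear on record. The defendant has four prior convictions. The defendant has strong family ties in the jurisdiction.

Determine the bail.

$88,800

Base amounts from the schedule: perjury $27,400; resisting arrest $5,250.
Stacking rule: highest base plus $17,000 per additional charge. Highest is perjury at $27,400; 1 additional charge → +$17,000. Combined base = $44,400.
Net percentage adjustment: +20% +100% −20% = +100%. $44,400 × 2 = $88,800.
$88,800 is at or above the $5,500 minimum.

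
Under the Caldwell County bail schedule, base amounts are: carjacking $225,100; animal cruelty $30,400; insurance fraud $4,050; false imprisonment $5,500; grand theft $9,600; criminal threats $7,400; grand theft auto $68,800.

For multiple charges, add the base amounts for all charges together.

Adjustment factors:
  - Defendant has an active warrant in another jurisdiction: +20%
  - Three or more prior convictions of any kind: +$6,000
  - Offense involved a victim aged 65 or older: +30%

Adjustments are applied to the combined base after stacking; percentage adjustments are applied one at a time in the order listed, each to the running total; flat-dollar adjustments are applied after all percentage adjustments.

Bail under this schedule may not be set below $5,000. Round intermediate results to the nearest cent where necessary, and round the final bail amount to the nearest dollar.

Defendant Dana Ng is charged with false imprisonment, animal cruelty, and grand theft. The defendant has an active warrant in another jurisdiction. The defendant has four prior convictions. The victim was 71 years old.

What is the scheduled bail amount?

Base amounts from the schedule: false imprisonment $5,500; animal cruelty $30,400; grand theft $9,600.
Stacking rule: sum of all bases. $5,500 + $30,400 + $9,600 = $45,500.
Defendant has an active warrant in another jurisdiction (+20%): $45,500 × 1.2 = $54,600.
Offense involved a victim aged 65 or older (+30%): $54,600 × 1.3 = $70,980.
Three or more prior convictions of any kind (+$6,000 flat): $70,980 + $6,000 = $76,980.
$76,980 is at or above the $5,000 minimum.

$76,980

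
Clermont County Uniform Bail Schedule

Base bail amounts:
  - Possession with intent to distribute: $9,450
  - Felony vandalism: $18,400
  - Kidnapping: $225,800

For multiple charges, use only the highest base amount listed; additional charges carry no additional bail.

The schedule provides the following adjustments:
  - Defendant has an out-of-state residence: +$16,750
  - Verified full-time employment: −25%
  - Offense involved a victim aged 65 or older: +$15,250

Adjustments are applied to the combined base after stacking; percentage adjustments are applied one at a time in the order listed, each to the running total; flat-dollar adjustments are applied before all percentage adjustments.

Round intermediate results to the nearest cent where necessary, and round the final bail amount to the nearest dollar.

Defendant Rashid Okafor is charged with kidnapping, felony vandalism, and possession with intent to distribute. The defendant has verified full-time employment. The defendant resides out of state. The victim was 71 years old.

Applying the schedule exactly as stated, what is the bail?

$193,350

Base amounts from the schedule: kidnapping $225,800; felony vandalism $18,400; possession with intent to distribute $9,450.
Stacking rule: use the highest base only. Highest is kidnapping at $225,800. Combined base = $225,800.
Defendant has an out-of-state residence (+$16,750 flat): $225,800 + $16,750 = $242,550.
Offense involved a victim aged 65 or older (+$15,250 flat): $242,550 + $15,250 = $257,800.
Verified full-time employment (−25%): $257,800 × 0.75 = $193,350.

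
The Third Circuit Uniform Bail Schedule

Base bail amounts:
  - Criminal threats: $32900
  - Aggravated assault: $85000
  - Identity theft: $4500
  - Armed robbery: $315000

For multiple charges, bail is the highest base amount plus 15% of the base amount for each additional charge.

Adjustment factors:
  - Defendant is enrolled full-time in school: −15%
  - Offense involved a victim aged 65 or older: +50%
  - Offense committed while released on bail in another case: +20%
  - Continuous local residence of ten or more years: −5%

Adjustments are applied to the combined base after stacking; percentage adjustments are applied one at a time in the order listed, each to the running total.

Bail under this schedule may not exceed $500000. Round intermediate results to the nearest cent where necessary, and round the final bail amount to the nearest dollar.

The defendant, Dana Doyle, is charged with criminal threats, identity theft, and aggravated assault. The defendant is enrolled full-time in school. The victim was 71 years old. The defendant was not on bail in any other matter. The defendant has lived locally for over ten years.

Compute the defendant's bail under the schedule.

$109751

Base amounts from the schedule: criminal threats $32900; identity theft $4500; aggravated assault $85000.
Stacking rule: highest base plus 15% of each additional charge. Highest is aggravated assault at $85000. Additional: $32900 × 15% = $4935; $4500 × 15% = $675. Combined base = $85000 + $5610 = $90610.
Defendant is enrolled full-time in school (−15%): $90610 × 0.85 = $77018.50.
Offense involved a victim aged 65 or older (+50%): $77018.50 × 1.5 = $115527.75.
Continuous local residence of ten or more years (−5%): $115527.75 × 0.95 = $109751.36.
$109751.36 is within the $500000 maximum.
Rounded to the nearest dollar: $109751.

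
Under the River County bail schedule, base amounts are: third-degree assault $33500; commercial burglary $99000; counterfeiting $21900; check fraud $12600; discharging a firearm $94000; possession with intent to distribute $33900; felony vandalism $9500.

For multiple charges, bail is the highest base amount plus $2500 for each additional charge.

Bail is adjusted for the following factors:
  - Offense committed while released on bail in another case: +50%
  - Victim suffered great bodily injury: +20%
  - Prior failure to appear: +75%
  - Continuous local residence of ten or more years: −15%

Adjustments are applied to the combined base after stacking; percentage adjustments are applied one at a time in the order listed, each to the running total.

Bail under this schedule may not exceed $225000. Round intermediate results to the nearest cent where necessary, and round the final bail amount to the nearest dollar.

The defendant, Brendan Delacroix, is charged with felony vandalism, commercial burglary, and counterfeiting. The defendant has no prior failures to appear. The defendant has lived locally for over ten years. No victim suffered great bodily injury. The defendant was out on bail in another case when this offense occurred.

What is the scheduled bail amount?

Base amounts from the schedule: felony vandalism $9500; commercial burglary $99000; counterfeiting $21900.
Stacking rule: highest base plus $2500 per additional charge. Highest is commercial burglary at $99000; 2 additional charges → +$5000. Combined base = $104000.
Offense committed while released on bail in another case (+50%): $104000 × 1.5 = $156000.
Continuous local residence of ten or more years (−15%): $156000 × 0.85 = $132600.
$132600 is within the $225000 maximum.

$132600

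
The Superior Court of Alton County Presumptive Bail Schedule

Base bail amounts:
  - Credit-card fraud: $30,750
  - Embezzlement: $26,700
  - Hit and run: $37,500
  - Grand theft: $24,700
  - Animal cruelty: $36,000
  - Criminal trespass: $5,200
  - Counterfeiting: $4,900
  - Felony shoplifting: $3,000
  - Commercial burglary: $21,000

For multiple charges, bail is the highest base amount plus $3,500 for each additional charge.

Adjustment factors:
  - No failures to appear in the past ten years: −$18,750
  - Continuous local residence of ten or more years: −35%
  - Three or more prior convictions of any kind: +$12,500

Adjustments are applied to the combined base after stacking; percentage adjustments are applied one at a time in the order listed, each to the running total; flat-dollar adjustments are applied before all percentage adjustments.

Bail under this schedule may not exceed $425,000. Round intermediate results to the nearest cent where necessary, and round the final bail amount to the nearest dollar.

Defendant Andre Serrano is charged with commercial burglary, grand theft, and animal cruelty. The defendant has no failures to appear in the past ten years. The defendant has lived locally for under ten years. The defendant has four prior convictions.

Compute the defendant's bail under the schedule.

Base amounts from the schedule: commercial burglary $21,000; grand theft $24,700; animal cruelty $36,000.
Stacking rule: highest base plus $3,500 per additional charge. Highest is animal cruelty at $36,000; 2 additional charges → +$7,000. Combined base = $43,000.
No failures to appear in the past ten years (−$18,750 flat): $43,000 − $18,750 = $24,250.
Three or more prior convictions of any kind (+$12,500 flat): $24,250 + $12,500 = $36,750.
$36,750 is within the $425,000 maximum.

$36,750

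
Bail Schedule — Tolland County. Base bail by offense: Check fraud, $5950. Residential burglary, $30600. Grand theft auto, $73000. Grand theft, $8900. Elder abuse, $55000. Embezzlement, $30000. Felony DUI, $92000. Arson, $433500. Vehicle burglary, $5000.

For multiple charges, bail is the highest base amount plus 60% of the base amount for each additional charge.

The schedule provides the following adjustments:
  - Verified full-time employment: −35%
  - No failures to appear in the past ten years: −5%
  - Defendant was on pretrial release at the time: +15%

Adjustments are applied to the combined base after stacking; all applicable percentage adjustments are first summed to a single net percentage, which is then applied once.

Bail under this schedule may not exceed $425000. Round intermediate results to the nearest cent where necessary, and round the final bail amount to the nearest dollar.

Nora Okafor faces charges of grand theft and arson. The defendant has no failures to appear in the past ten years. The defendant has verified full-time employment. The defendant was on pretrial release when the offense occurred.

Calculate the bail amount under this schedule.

Base amounts from the schedule: grand theft $8900; arson $433500.
Stacking rule: highest base plus 60% of each additional charge. Highest is arson at $433500. Additional: $8900 × 60% = $5340. Combined base = $433500 + $5340 = $438840.
Net percentage adjustment: −35% −5% +15% = −25%. $438840 × 0.75 = $329130.
$329130 is within the $425000 maximum.

$329130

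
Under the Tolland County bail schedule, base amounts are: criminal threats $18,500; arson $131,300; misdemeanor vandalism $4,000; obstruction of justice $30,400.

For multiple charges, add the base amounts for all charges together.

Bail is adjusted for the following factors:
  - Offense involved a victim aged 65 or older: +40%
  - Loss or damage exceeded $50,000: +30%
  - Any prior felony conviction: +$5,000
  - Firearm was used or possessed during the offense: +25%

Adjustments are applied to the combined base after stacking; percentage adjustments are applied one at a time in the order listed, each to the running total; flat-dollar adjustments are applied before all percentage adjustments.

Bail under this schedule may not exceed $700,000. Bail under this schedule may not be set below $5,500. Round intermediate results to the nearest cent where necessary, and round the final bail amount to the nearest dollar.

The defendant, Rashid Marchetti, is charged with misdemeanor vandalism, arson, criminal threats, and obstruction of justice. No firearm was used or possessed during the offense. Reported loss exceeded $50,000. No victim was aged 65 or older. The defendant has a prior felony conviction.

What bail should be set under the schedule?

$245,960

Base amounts from the schedule: misdemeanor vandalism $4,000; arson $131,300; criminal threats $18,500; obstruction of justice $30,400.
Stacking rule: sum of all bases. $4,000 + $131,300 + $18,500 + $30,400 = $184,200.
Any prior felony conviction (+$5,000 flat): $184,200 + $5,000 = $189,200.
Loss or damage exceeded $50,000 (+30%): $189,200 × 1.3 = $245,960.
$245,960 is within the $700,000 maximum.
$245,960 is at or above the $5,500 minimum.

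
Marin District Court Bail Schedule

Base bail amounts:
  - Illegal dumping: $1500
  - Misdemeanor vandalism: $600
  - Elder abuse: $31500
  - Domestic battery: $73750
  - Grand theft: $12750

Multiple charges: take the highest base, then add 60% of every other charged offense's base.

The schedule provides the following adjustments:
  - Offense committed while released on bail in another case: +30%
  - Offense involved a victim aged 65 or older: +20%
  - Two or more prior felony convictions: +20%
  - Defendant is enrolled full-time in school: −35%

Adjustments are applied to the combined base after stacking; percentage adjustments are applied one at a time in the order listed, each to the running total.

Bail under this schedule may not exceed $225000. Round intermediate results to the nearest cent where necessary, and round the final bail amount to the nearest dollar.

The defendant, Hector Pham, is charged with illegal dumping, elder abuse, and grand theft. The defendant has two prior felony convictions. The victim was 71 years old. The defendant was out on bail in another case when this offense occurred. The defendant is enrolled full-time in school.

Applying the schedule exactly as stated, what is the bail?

Base amounts from the schedule: illegal dumping $1500; elder abuse $31500; grand theft $12750.
Stacking rule: highest base plus 60% of each additional charge. Highest is elder abuse at $31500. Additional: $1500 × 60% = $900; $12750 × 60% = $7650. Combined base = $31500 + $8550 = $40050.
Offense committed while released on bail in another case (+30%): $40050 × 1.3 = $52065.
Offense involved a victim aged 65 or older (+20%): $52065 × 1.2 = $62478.
Two or more prior felony convictions (+20%): $62478 × 1.2 = $74973.60.
Defendant is enrolled full-time in school (−35%): $74973.60 × 0.65 = $48732.84.
$48732.84 is within the $225000 maximum.
Rounded to the nearest dollar: $48733.

$48733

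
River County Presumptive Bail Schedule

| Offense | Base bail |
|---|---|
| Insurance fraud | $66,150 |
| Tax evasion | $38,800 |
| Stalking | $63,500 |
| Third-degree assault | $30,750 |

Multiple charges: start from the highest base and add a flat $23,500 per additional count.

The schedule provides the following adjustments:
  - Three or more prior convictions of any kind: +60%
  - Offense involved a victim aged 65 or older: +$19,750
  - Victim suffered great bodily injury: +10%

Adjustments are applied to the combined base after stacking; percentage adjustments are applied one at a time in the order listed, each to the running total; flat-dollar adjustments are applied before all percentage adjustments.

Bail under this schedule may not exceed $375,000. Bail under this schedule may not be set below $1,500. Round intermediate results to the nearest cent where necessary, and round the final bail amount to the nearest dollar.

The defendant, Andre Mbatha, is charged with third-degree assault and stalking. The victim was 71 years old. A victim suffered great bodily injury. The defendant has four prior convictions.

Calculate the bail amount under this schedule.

Base amounts from the schedule: third-degree assault $30,750; stalking $63,500.
Stacking rule: highest base plus $23,500 per additional charge. Highest is stalking at $63,500; 1 additional charge → +$23,500. Combined base = $87,000.
Offense involved a victim aged 65 or older (+$19,750 flat): $87,000 + $19,750 = $106,750.
Three or more prior convictions of any kind (+60%): $106,750 × 1.6 = $170,800.
Victim suffered great bodily injury (+10%): $170,800 × 1.1 = $187,880.
$187,880 is within the $375,000 maximum.
$187,880 is at or above the $1,500 minimum.

$187,880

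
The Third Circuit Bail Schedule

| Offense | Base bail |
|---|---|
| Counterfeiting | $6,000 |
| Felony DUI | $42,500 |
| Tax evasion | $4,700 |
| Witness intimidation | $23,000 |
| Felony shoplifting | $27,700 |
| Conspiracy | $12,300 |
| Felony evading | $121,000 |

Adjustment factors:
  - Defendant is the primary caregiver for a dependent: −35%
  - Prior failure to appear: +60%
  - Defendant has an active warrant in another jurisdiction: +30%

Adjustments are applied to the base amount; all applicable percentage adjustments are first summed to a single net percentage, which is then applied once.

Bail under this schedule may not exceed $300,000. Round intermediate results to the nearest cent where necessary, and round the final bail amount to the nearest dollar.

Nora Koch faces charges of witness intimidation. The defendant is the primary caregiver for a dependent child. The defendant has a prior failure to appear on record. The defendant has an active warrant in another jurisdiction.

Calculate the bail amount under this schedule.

$35,650

Base amounts from the schedule: witness intimidation $23,000.
Single charge. Combined base = $23,000.
Net percentage adjustment: −35% +60% +30% = +55%. $23,000 × 1.55 = $35,650.
$35,650 is within the $300,000 maximum.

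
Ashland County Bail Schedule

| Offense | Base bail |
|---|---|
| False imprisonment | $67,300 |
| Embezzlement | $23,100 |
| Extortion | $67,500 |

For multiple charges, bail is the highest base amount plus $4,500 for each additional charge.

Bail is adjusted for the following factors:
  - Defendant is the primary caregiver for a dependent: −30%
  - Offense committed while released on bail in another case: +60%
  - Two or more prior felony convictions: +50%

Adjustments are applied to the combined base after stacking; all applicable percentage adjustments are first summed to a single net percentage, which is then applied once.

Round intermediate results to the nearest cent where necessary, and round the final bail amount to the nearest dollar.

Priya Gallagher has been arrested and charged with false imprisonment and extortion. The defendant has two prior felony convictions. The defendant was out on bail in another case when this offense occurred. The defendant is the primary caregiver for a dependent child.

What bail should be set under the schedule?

$129,600

Base amounts from the schedule: false imprisonment $67,300; extortion $67,500.
Stacking rule: highest base plus $4,500 per additional charge. Highest is extortion at $67,500; 1 additional charge → +$4,500. Combined base = $72,000.
Net percentage adjustment: −30% +60% +50% = +80%. $72,000 × 1.8 = $129,600.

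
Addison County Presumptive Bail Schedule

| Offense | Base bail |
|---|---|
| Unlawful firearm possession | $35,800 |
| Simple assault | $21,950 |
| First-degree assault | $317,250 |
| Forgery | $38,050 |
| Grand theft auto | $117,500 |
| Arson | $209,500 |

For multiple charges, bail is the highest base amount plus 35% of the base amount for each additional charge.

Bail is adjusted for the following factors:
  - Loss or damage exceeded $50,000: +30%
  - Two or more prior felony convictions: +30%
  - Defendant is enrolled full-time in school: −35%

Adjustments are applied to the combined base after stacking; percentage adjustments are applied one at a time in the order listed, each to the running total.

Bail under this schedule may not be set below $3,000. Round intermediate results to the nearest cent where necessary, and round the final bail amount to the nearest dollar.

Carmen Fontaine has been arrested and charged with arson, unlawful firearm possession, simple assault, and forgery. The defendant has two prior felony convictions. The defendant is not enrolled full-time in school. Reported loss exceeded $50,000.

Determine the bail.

$410,721

Base amounts from the schedule: arson $209,500; unlawful firearm possession $35,800; simple assault $21,950; forgery $38,050.
Stacking rule: highest base plus 35% of each additional charge. Highest is arson at $209,500. Additional: $35,800 × 35% = $12,530; $21,950 × 35% = $7,682.50; $38,050 × 35% = $13,317.50. Combined base = $209,500 + $33,530 = $243,030.
Loss or damage exceeded $50,000 (+30%): $243,030 × 1.3 = $315,939.
Two or more prior felony convictions (+30%): $315,939 × 1.3 = $410,720.70.
$410,720.70 is at or above the $3,000 minimum.
Rounded to the nearest dollar: $410,721.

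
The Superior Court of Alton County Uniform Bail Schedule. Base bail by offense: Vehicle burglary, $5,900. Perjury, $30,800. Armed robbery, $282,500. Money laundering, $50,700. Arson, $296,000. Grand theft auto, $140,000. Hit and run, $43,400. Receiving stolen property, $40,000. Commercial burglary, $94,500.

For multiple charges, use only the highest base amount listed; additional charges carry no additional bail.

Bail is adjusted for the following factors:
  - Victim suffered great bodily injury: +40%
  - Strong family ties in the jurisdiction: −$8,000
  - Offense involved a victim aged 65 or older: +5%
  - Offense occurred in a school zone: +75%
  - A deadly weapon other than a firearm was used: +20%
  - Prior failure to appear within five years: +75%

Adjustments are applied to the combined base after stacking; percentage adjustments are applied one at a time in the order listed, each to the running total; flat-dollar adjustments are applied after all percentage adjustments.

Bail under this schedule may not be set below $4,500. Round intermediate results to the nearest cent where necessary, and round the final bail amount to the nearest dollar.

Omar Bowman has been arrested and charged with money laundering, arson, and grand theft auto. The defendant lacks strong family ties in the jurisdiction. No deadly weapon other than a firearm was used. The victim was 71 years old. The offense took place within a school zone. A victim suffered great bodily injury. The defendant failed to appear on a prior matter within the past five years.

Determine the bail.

$1,332,555

Base amounts from the schedule: money laundering $50,700; arson $296,000; grand theft auto $140,000.
Stacking rule: use the highest base only. Highest is arson at $296,000. Combined base = $296,000.
Victim suffered great bodily injury (+40%): $296,000 × 1.4 = $414,400.
Offense involved a victim aged 65 or older (+5%): $414,400 × 1.05 = $435,120.
Offense occurred in a school zone (+75%): $435,120 × 1.75 = $761,460.
Prior failure to appear within five years (+75%): $761,460 × 1.75 = $1,332,555.
$1,332,555 is at or above the $4,500 minimum.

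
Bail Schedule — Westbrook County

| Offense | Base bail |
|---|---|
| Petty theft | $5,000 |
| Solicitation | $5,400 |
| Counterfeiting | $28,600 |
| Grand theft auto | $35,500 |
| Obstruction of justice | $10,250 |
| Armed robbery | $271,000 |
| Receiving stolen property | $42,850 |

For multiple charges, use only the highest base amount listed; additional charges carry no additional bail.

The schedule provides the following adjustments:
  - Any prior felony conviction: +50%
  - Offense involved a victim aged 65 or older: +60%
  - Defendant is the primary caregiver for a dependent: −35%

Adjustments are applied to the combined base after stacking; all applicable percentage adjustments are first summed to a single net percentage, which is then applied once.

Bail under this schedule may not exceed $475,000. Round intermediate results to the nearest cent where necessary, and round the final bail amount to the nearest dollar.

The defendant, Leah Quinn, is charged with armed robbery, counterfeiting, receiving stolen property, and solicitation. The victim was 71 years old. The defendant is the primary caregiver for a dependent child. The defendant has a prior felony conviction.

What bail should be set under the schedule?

$474,250

Base amounts from the schedule: armed robbery $271,000; counterfeiting $28,600; receiving stolen property $42,850; solicitation $5,400.
Stacking rule: use the highest base only. Highest is armed robbery at $271,000. Combined base = $271,000.
Net percentage adjustment: +50% +60% −35% = +75%. $271,000 × 1.75 = $474,250.
$474,250 is within the $475,000 maximum.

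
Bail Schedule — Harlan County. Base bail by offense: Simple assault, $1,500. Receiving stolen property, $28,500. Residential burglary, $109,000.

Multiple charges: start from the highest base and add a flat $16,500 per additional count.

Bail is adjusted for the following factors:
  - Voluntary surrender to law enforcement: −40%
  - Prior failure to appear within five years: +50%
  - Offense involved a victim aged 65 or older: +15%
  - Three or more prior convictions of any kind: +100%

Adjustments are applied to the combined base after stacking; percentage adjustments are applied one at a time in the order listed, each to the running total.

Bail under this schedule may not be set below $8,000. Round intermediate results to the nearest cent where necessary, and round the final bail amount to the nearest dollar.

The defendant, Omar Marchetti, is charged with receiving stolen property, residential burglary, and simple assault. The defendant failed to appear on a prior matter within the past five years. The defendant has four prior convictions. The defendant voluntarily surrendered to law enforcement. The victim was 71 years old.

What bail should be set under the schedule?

Base amounts from the schedule: receiving stolen property $28,500; residential burglary $109,000; simple assault $1,500.
Stacking rule: highest base plus $16,500 per additional charge. Highest is residential burglary at $109,000; 2 additional charges → +$33,000. Combined base = $142,000.
Voluntary surrender to law enforcement (−40%): $142,000 × 0.6 = $85,200.
Prior failure to appear within five years (+50%): $85,200 × 1.5 = $127,800.
Offense involved a victim aged 65 or older (+15%): $127,800 × 1.15 = $146,970.
Three or more prior convictions of any kind (+100%): $146,970 × 2 = $293,940.
$293,940 is at or above the $8,000 minimum.

$293,940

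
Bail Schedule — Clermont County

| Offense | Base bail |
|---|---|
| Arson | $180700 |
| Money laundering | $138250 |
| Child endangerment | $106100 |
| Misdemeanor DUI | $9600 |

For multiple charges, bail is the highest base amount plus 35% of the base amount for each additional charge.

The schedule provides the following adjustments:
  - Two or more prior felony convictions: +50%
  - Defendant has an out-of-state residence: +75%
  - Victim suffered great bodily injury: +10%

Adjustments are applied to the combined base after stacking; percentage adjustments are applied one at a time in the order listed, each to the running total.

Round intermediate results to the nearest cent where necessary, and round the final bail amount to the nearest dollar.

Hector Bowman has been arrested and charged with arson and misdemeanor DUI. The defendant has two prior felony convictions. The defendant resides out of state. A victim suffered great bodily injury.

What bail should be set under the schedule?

$531473

Base amounts from the schedule: arson $180700; misdemeanor DUI $9600.
Stacking rule: highest base plus 35% of each additional charge. Highest is arson at $180700. Additional: $9600 × 35% = $3360. Combined base = $180700 + $3360 = $184060.
Two or more prior felony convictions (+50%): $184060 × 1.5 = $276090.
Defendant has an out-of-state residence (+75%): $276090 × 1.75 = $483157.50.
Victim suffered great bodily injury (+10%): $483157.50 × 1.1 = $531473.25.
Rounded to the nearest dollar: $531473.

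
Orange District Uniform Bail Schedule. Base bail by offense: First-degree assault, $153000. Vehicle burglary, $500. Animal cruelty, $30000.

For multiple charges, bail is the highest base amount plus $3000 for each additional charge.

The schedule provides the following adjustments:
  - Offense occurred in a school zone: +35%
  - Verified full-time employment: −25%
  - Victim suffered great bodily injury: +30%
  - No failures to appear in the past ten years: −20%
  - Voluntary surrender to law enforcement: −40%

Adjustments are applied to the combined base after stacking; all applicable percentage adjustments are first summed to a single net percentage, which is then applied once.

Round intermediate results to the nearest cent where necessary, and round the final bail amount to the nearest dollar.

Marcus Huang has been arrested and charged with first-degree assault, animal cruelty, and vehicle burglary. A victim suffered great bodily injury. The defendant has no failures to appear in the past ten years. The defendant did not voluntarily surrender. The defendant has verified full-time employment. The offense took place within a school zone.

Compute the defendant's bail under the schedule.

Base amounts from the schedule: first-degree assault $153000; animal cruelty $30000; vehicle burglary $500.
Stacking rule: highest base plus $3000 per additional charge. Highest is first-degree assault at $153000; 2 additional charges → +$6000. Combined base = $159000.
Net percentage adjustment: +35% −25% +30% −20% = +20%. $159000 × 1.2 = $190800.

$190800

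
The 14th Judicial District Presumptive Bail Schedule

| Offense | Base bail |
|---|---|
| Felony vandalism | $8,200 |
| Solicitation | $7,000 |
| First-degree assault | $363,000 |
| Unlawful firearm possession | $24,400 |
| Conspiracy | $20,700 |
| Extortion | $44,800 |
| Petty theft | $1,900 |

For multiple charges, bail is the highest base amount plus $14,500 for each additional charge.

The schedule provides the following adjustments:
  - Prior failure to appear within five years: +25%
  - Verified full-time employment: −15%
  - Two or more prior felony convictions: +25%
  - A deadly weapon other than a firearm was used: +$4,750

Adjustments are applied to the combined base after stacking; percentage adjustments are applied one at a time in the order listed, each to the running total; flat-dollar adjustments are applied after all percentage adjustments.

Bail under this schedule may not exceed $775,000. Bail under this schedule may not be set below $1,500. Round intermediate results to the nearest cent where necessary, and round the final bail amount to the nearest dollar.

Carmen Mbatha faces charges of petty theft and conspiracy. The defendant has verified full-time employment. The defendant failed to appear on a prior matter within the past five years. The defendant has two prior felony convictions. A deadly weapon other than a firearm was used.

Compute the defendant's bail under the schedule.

$51,500

Base amounts from the schedule: petty theft $1,900; conspiracy $20,700.
Stacking rule: highest base plus $14,500 per additional charge. Highest is conspiracy at $20,700; 1 additional charge → +$14,500. Combined base = $35,200.
Prior failure to appear within five years (+25%): $35,200 × 1.25 = $44,000.
Verified full-time employment (−15%): $44,000 × 0.85 = $37,400.
Two or more prior felony convictions (+25%): $37,400 × 1.25 = $46,750.
A deadly weapon other than a firearm was used (+$4,750 flat): $46,750 + $4,750 = $51,500.
$51,500 is within the $775,000 maximum.
$51,500 is at or above the $1,500 minimum.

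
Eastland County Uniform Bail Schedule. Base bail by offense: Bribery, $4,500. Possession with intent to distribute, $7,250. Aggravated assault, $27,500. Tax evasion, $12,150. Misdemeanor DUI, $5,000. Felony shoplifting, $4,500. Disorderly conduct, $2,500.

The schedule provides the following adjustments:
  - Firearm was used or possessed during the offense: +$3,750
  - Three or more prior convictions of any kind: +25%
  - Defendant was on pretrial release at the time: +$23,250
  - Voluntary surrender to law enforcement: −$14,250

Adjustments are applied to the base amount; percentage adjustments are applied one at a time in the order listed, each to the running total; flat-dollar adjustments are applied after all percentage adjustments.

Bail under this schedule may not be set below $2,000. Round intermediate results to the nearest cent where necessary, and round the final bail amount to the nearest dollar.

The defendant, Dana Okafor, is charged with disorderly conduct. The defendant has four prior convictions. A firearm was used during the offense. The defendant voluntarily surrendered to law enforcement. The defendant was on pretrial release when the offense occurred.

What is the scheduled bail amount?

$15,875

Base amounts from the schedule: disorderly conduct $2,500.
Single charge. Combined base = $2,500.
Three or more prior convictions of any kind (+25%): $2,500 × 1.25 = $3,125.
Firearm was used or possessed during the offense (+$3,750 flat): $3,125 + $3,750 = $6,875.
Defendant was on pretrial release at the time (+$23,250 flat): $6,875 + $23,250 = $30,125.
Voluntary surrender to law enforcement (−$14,250 flat): $30,125 − $14,250 = $15,875.
$15,875 is at or above the $2,000 minimum.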